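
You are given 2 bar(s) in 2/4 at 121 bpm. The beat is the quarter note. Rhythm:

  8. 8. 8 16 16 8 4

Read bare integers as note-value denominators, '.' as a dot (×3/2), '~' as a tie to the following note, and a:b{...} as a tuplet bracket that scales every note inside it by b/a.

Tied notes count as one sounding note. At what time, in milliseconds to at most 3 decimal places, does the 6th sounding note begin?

note 6 onset = 5/2b = 1239.669ms

1. 0.0ms @ 0 + 371.901ms (3/4)
2. 371.901ms @ 3/4 + 371.901ms (3/4)
3. 743.802ms @ 3/2 + 247.934ms (1/2)
4. 991.736ms @ 2 + 123.967ms (1/4)
5. 1115.702ms @ 9/4 + 123.967ms (1/4)
6. 1239.669ms @ 5/2 + 247.934ms (1/2)
7. 1487.603ms @ 3 + 495.868ms (1)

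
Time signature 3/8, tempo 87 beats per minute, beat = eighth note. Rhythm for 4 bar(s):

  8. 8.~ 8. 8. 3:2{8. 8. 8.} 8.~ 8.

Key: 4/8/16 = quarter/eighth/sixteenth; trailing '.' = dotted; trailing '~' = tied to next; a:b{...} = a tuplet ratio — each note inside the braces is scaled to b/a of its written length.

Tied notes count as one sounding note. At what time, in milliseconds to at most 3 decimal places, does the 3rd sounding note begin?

1. 0.0ms @ 0 + 1034.483ms (3/2)
2. 1034.483ms @ 3/2 + 2068.966ms (3)
3. 3103.448ms @ 9/2 + 1034.483ms (3/2)
4. 4137.931ms @ 6 + 689.655ms (1)
5. 4827.586ms @ 7 + 689.655ms (1)
6. 5517.241ms @ 8 + 689.655ms (1)
7. 6206.897ms @ 9 + 2068.966ms (3)

note 3 onset = 9/2b = 3103.448ms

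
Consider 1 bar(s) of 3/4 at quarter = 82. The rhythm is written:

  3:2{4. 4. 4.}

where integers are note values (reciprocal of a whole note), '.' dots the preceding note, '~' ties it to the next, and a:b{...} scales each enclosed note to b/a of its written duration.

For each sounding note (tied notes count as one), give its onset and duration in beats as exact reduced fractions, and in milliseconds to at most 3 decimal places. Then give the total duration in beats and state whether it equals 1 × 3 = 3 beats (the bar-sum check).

1) 0.0ms=0b +731.707ms=1b
2) 731.707ms=1b +731.707ms=1b
3) 1463.415ms=2b +731.707ms=1b
Σ=3b of 3 (82bpm 3/4) — PASS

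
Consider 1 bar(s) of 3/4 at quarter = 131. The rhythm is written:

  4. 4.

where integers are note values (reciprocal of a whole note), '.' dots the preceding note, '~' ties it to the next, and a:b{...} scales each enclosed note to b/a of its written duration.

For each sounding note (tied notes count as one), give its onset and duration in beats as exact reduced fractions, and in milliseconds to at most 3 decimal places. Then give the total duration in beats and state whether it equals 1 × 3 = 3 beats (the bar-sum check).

1) 0.0ms=0b +687.023ms=3/2b
2) 687.023ms=3/2b +687.023ms=3/2b
Σ=3b of 3 (131bpm 3/4) — PASS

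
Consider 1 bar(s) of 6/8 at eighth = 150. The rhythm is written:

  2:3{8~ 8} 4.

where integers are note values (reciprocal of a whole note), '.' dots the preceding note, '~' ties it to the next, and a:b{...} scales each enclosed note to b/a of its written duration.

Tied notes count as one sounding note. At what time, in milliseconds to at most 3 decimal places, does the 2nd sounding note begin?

1. 0.0ms @ 0 + 1200.0ms (3)
2. 1200.0ms @ 3 + 1200.0ms (3)

note 2 onset = 3b = 1200.0ms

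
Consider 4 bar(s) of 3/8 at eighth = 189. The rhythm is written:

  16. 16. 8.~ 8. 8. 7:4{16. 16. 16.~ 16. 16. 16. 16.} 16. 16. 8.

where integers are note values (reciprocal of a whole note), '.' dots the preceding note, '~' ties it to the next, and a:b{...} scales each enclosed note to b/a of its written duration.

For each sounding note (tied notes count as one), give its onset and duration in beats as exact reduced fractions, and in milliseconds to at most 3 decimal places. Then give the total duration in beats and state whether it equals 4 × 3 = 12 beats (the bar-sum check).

1) 0.0ms=0b +238.095ms=3/4b
2) 238.095ms=3/4b +238.095ms=3/4b
3) 476.19ms=3/2b +952.381ms=3b
4) 1428.571ms=9/2b +476.19ms=3/2b
5) 1904.762ms=6b +136.054ms=3/7b
6) 2040.816ms=45/7b +136.054ms=3/7b
7) 2176.871ms=48/7b +272.109ms=6/7b
8) 2448.98ms=54/7b +136.054ms=3/7b
9) 2585.034ms=57/7b +136.054ms=3/7b
10) 2721.088ms=60/7b +136.054ms=3/7b
11) 2857.143ms=9b +238.095ms=3/4b
12) 3095.238ms=39/4b +238.095ms=3/4b
13) 3333.333ms=21/2b +476.19ms=3/2b
Σ=12b of 12 (189bpm 3/8) — PASS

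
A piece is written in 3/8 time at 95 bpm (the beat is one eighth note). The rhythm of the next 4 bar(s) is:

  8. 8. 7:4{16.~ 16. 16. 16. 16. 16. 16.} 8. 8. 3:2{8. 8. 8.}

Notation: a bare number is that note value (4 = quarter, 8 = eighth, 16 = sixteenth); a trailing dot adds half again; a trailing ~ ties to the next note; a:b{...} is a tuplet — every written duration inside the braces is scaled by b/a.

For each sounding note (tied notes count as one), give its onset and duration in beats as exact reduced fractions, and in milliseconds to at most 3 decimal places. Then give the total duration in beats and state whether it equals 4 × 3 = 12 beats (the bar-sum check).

1) 0.0ms=0b +947.368ms=3/2b
2) 947.368ms=3/2b +947.368ms=3/2b
3) 1894.737ms=3b +541.353ms=6/7b
4) 2436.09ms=27/7b +270.677ms=3/7b
5) 2706.767ms=30/7b +270.677ms=3/7b
6) 2977.444ms=33/7b +270.677ms=3/7b
7) 3248.12ms=36/7b +270.677ms=3/7b
8) 3518.797ms=39/7b +270.677ms=3/7b
9) 3789.474ms=6b +947.368ms=3/2b
10) 4736.842ms=15/2b +947.368ms=3/2b
11) 5684.211ms=9b +631.579ms=1b
12) 6315.789ms=10b +631.579ms=1b
13) 6947.368ms=11b +631.579ms=1b
Σ=12b of 12 (95bpm 3/8) — PASS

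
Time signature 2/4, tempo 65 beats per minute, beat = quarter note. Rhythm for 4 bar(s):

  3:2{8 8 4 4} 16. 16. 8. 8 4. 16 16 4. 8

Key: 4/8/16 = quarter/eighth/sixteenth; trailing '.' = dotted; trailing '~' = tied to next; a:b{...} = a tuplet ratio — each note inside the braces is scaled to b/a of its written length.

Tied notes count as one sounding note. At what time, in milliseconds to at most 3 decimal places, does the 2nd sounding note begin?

1. 0.0ms @ 0 + 307.692ms (1/3)
2. 307.692ms @ 1/3 + 307.692ms (1/3)
3. 615.385ms @ 2/3 + 615.385ms (2/3)
4. 1230.769ms @ 4/3 + 615.385ms (2/3)
5. 1846.154ms @ 2 + 346.154ms (3/8)
6. 2192.308ms @ 19/8 + 346.154ms (3/8)
7. 2538.462ms @ 11/4 + 692.308ms (3/4)
8. 3230.769ms @ 7/2 + 461.538ms (1/2)
9. 3692.308ms @ 4 + 1384.615ms (3/2)
10. 5076.923ms @ 11/2 + 230.769ms (1/4)
11. 5307.692ms @ 23/4 + 230.769ms (1/4)
12. 5538.462ms @ 6 + 1384.615ms (3/2)
13. 6923.077ms @ 15/2 + 461.538ms (1/2)

note 2 onset = 1/3b = 307.692ms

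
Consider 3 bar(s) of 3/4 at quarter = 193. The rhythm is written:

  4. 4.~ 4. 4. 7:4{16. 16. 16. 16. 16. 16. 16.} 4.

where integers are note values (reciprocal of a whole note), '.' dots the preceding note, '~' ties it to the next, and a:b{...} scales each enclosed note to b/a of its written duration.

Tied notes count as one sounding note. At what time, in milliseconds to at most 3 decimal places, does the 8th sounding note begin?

note 8 onset = 48/7b = 2131.754ms

1. 0.0ms @ 0 + 466.321ms (3/2)
2. 466.321ms @ 3/2 + 932.642ms (3)
3. 1398.964ms @ 9/2 + 466.321ms (3/2)
4. 1865.285ms @ 6 + 66.617ms (3/14)
5. 1931.902ms @ 87/14 + 66.617ms (3/14)
6. 1998.52ms @ 45/7 + 66.617ms (3/14)
7. 2065.137ms @ 93/14 + 66.617ms (3/14)
8. 2131.754ms @ 48/7 + 66.617ms (3/14)
9. 2198.372ms @ 99/14 + 66.617ms (3/14)
10. 2264.989ms @ 51/7 + 66.617ms (3/14)
11. 2331.606ms @ 15/2 + 466.321ms (3/2)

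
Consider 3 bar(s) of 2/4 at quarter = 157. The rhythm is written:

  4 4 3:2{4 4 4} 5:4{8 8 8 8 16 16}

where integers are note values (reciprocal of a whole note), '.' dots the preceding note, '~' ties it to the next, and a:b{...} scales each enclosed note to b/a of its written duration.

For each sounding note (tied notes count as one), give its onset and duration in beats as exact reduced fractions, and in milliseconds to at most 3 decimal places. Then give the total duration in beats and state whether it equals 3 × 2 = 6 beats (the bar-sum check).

1) 0.0ms=0b +382.166ms=1b
2) 382.166ms=1b +382.166ms=1b
3) 764.331ms=2b +254.777ms=2/3b
4) 1019.108ms=8/3b +254.777ms=2/3b
5) 1273.885ms=10/3b +254.777ms=2/3b
6) 1528.662ms=4b +152.866ms=2/5b
7) 1681.529ms=22/5b +152.866ms=2/5b
8) 1834.395ms=24/5b +152.866ms=2/5b
9) 1987.261ms=26/5b +152.866ms=2/5b
10) 2140.127ms=28/5b +76.433ms=1/5b
11) 2216.561ms=29/5b +76.433ms=1/5b
Σ=6b of 6 (157bpm 2/4) — PASS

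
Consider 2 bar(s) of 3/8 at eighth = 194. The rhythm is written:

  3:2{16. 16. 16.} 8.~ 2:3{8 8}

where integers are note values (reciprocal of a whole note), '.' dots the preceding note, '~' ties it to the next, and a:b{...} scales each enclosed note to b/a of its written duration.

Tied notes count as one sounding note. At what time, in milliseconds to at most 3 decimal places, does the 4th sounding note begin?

note 4 onset = 3/2b = 463.918ms

1. 0.0ms @ 0 + 154.639ms (1/2)
2. 154.639ms @ 1/2 + 154.639ms (1/2)
3. 309.278ms @ 1 + 154.639ms (1/2)
4. 463.918ms @ 3/2 + 927.835ms (3)
5. 1391.753ms @ 9/2 + 463.918ms (3/2)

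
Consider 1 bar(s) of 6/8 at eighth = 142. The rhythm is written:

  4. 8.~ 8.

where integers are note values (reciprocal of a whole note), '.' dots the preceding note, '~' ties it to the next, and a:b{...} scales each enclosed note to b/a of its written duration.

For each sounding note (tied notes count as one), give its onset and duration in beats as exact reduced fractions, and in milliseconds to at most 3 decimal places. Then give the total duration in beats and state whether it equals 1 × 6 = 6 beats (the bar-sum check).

1) 0.0ms=0b +1267.606ms=3b
2) 1267.606ms=3b +1267.606ms=3b
Σ=6b of 6 (142bpm 6/8) — PASS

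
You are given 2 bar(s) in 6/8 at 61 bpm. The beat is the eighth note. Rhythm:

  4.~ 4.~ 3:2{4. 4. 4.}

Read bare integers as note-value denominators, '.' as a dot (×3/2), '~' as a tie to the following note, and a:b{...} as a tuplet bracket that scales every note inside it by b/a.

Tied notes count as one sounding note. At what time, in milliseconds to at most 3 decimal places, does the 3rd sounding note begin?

note 3 onset = 10b = 9836.066ms

1. 0.0ms @ 0 + 7868.852ms (8)
2. 7868.852ms @ 8 + 1967.213ms (2)
3. 9836.066ms @ 10 + 1967.213ms (2)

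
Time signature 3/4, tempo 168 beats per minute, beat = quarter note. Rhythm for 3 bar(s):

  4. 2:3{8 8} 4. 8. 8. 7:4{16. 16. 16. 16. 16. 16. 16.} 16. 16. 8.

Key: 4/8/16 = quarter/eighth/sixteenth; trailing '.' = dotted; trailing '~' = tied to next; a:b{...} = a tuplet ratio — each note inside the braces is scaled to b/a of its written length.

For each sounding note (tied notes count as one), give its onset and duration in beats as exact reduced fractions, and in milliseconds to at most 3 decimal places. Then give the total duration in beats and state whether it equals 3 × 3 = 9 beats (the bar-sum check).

1) 0.0ms=0b +535.714ms=3/2b
2) 535.714ms=3/2b +267.857ms=3/4b
3) 803.571ms=9/4b +267.857ms=3/4b
4) 1071.429ms=3b +535.714ms=3/2b
5) 1607.143ms=9/2b +267.857ms=3/4b
6) 1875.0ms=21/4b +267.857ms=3/4b
7) 2142.857ms=6b +76.531ms=3/14b
8) 2219.388ms=87/14b +76.531ms=3/14b
9) 2295.918ms=45/7b +76.531ms=3/14b
10) 2372.449ms=93/14b +76.531ms=3/14b
11) 2448.98ms=48/7b +76.531ms=3/14b
12) 2525.51ms=99/14b +76.531ms=3/14b
13) 2602.041ms=51/7b +76.531ms=3/14b
14) 2678.571ms=15/2b +133.929ms=3/8b
15) 2812.5ms=63/8b +133.929ms=3/8b
16) 2946.429ms=33/4b +267.857ms=3/4b
Σ=9b of 9 (168bpm 3/4) — PASS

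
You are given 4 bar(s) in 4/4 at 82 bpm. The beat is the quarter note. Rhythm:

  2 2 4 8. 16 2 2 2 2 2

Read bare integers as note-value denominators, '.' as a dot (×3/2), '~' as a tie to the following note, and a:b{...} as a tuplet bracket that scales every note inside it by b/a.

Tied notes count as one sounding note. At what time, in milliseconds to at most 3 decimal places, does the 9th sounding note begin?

note 9 onset = 12b = 8780.488ms

1. 0.0ms @ 0 + 1463.415ms (2)
2. 1463.415ms @ 2 + 1463.415ms (2)
3. 2926.829ms @ 4 + 731.707ms (1)
4. 3658.537ms @ 5 + 548.78ms (3/4)
5. 4207.317ms @ 23/4 + 182.927ms (1/4)
6. 4390.244ms @ 6 + 1463.415ms (2)
7. 5853.659ms @ 8 + 1463.415ms (2)
8. 7317.073ms @ 10 + 1463.415ms (2)
9. 8780.488ms @ 12 + 1463.415ms (2)
10. 10243.902ms @ 14 + 1463.415ms (2)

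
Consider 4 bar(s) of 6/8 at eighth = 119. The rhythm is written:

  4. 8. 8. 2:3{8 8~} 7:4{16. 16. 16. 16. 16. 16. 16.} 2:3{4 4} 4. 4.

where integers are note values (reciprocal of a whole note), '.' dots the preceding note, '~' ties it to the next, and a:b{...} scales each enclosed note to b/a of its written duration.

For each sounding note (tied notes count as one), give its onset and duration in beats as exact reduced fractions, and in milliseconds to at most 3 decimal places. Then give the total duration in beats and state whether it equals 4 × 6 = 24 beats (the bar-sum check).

1) 0.0ms=0b +1512.605ms=3b
2) 1512.605ms=3b +756.303ms=3/2b
3) 2268.908ms=9/2b +756.303ms=3/2b
4) 3025.21ms=6b +756.303ms=3/2b
5) 3781.513ms=15/2b +972.389ms=27/14b
6) 4753.902ms=66/7b +216.086ms=3/7b
7) 4969.988ms=69/7b +216.086ms=3/7b
8) 5186.074ms=72/7b +216.086ms=3/7b
9) 5402.161ms=75/7b +216.086ms=3/7b
10) 5618.247ms=78/7b +216.086ms=3/7b
11) 5834.334ms=81/7b +216.086ms=3/7b
12) 6050.42ms=12b +1512.605ms=3b
13) 7563.025ms=15b +1512.605ms=3b
14) 9075.63ms=18b +1512.605ms=3b
15) 10588.235ms=21b +1512.605ms=3b
Σ=24b of 24 (119bpm 6/8) — PASS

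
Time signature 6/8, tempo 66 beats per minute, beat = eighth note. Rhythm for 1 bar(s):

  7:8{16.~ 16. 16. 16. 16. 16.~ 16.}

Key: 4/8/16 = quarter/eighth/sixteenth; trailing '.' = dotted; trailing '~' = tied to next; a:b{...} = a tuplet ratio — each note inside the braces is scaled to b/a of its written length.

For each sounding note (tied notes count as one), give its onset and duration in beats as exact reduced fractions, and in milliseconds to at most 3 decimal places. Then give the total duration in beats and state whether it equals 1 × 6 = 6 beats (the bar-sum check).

1) 0.0ms=0b +1558.442ms=12/7b
2) 1558.442ms=12/7b +779.221ms=6/7b
3) 2337.662ms=18/7b +779.221ms=6/7b
4) 3116.883ms=24/7b +779.221ms=6/7b
5) 3896.104ms=30/7b +1558.442ms=12/7b
Σ=6b of 6 (66bpm 6/8) — PASS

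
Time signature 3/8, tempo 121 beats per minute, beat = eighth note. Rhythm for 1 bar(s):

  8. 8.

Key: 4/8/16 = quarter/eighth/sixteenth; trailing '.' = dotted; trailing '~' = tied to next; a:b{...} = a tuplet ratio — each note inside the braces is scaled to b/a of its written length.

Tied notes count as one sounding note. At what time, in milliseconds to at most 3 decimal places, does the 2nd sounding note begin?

note 2 onset = 3/2b = 743.802ms

1. 0.0ms @ 0 + 743.802ms (3/2)
2. 743.802ms @ 3/2 + 743.802ms (3/2)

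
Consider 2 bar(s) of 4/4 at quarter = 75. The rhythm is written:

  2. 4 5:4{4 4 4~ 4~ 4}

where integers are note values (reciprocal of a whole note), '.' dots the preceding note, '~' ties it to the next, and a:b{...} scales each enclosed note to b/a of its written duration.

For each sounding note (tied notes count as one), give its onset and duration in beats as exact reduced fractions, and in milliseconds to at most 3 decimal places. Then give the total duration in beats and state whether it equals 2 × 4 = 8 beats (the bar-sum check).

1) 0.0ms=0b +2400.0ms=3b
2) 2400.0ms=3b +800.0ms=1b
3) 3200.0ms=4b +640.0ms=4/5b
4) 3840.0ms=24/5b +640.0ms=4/5b
5) 4480.0ms=28/5b +1920.0ms=12/5b
Σ=8b of 8 (75bpm 4/4) — PASS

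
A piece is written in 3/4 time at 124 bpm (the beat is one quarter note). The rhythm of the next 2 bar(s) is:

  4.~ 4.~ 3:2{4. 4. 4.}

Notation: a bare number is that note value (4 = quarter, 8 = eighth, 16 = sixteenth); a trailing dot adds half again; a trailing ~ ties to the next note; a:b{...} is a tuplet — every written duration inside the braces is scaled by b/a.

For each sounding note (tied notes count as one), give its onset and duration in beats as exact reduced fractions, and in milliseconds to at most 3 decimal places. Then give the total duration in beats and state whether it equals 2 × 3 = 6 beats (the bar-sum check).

1) 0.0ms=0b +1935.484ms=4b
2) 1935.484ms=4b +483.871ms=1b
3) 2419.355ms=5b +483.871ms=1b
Σ=6b of 6 (124bpm 3/4) — PASS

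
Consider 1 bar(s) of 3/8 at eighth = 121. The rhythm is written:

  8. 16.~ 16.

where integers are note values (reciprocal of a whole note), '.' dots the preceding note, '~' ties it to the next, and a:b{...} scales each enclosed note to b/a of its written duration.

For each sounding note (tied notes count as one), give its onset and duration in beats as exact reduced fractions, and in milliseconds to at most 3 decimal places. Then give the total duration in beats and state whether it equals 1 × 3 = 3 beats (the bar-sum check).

1) 0.0ms=0b +743.802ms=3/2b
2) 743.802ms=3/2b +743.802ms=3/2b
Σ=3b of 3 (121bpm 3/8) — PASS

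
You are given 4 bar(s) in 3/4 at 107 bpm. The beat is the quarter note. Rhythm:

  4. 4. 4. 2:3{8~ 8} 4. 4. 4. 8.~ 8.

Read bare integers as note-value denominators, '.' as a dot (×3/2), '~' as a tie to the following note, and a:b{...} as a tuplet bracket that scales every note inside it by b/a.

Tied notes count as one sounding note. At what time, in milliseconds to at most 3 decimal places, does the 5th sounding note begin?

1. 0.0ms @ 0 + 841.121ms (3/2)
2. 841.121ms @ 3/2 + 841.121ms (3/2)
3. 1682.243ms @ 3 + 841.121ms (3/2)
4. 2523.364ms @ 9/2 + 841.121ms (3/2)
5. 3364.486ms @ 6 + 841.121ms (3/2)
6. 4205.607ms @ 15/2 + 841.121ms (3/2)
7. 5046.729ms @ 9 + 841.121ms (3/2)
8. 5887.85ms @ 21/2 + 841.121ms (3/2)

note 5 onset = 6b = 3364.486ms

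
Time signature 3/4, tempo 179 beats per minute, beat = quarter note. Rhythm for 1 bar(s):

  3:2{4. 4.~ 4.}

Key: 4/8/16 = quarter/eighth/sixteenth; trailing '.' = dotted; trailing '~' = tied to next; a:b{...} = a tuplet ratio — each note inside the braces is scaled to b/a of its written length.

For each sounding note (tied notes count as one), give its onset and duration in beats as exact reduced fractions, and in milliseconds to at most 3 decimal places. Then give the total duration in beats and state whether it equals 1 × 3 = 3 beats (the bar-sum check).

1) 0.0ms=0b +335.196ms=1b
2) 335.196ms=1b +670.391ms=2b
Σ=3b of 3 (179bpm 3/4) — PASS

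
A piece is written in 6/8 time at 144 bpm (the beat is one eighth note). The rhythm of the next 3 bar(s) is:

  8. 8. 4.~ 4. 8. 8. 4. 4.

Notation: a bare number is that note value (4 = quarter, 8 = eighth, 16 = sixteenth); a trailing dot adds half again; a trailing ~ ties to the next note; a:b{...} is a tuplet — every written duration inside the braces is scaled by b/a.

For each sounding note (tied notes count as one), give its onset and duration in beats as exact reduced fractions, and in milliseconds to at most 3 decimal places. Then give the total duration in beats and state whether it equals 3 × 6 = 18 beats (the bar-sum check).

1) 0.0ms=0b +625.0ms=3/2b
2) 625.0ms=3/2b +625.0ms=3/2b
3) 1250.0ms=3b +2500.0ms=6b
4) 3750.0ms=9b +625.0ms=3/2b
5) 4375.0ms=21/2b +625.0ms=3/2b
6) 5000.0ms=12b +1250.0ms=3b
7) 6250.0ms=15b +1250.0ms=3b
Σ=18b of 18 (144bpm 6/8) — PASS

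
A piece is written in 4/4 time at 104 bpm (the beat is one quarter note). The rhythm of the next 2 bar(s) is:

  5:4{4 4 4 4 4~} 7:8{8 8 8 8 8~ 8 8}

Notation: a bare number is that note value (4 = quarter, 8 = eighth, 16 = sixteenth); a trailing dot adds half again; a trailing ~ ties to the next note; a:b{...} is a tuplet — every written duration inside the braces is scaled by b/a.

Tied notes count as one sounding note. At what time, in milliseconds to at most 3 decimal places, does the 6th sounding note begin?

note 6 onset = 32/7b = 2637.363ms

1. 0.0ms @ 0 + 461.538ms (4/5)
2. 461.538ms @ 4/5 + 461.538ms (4/5)
3. 923.077ms @ 8/5 + 461.538ms (4/5)
4. 1384.615ms @ 12/5 + 461.538ms (4/5)
5. 1846.154ms @ 16/5 + 791.209ms (48/35)
6. 2637.363ms @ 32/7 + 329.67ms (4/7)
7. 2967.033ms @ 36/7 + 329.67ms (4/7)
8. 3296.703ms @ 40/7 + 329.67ms (4/7)
9. 3626.374ms @ 44/7 + 659.341ms (8/7)
10. 4285.714ms @ 52/7 + 329.67ms (4/7)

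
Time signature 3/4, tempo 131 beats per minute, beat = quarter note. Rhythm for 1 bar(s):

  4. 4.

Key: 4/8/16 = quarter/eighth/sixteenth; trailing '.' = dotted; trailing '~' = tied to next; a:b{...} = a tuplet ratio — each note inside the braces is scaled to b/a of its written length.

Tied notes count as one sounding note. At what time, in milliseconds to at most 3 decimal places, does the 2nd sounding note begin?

1. 0.0ms @ 0 + 687.023ms (3/2)
2. 687.023ms @ 3/2 + 687.023ms (3/2)

note 2 onset = 3/2b = 687.023ms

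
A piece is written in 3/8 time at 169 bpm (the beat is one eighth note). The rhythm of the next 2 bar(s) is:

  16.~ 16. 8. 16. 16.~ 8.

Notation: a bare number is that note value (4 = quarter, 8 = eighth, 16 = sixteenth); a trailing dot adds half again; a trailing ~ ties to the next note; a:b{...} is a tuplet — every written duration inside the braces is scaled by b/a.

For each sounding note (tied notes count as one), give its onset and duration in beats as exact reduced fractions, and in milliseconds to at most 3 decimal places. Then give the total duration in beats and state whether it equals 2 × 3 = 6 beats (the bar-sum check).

1) 0.0ms=0b +532.544ms=3/2b
2) 532.544ms=3/2b +532.544ms=3/2b
3) 1065.089ms=3b +266.272ms=3/4b
4) 1331.361ms=15/4b +798.817ms=9/4b
Σ=6b of 6 (169bpm 3/8) — PASS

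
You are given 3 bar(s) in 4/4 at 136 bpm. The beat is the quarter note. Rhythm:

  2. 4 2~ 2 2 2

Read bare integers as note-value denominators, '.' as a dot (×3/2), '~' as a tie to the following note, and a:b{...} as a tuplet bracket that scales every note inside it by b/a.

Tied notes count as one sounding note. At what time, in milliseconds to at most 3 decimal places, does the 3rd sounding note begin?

note 3 onset = 4b = 1764.706ms

1. 0.0ms @ 0 + 1323.529ms (3)
2. 1323.529ms @ 3 + 441.176ms (1)
3. 1764.706ms @ 4 + 1764.706ms (4)
4. 3529.412ms @ 8 + 882.353ms (2)
5. 4411.765ms @ 10 + 882.353ms (2)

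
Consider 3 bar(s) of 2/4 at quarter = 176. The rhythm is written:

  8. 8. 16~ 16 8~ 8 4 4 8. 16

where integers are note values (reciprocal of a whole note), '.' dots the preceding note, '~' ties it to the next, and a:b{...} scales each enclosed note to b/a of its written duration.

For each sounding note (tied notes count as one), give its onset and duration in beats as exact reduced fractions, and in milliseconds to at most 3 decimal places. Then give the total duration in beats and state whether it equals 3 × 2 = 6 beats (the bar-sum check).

1) 0.0ms=0b +255.682ms=3/4b
2) 255.682ms=3/4b +255.682ms=3/4b
3) 511.364ms=3/2b +170.455ms=1/2b
4) 681.818ms=2b +340.909ms=1b
5) 1022.727ms=3b +340.909ms=1b
6) 1363.636ms=4b +340.909ms=1b
7) 1704.545ms=5b +255.682ms=3/4b
8) 1960.227ms=23/4b +85.227ms=1/4b
Σ=6b of 6 (176bpm 2/4) — PASS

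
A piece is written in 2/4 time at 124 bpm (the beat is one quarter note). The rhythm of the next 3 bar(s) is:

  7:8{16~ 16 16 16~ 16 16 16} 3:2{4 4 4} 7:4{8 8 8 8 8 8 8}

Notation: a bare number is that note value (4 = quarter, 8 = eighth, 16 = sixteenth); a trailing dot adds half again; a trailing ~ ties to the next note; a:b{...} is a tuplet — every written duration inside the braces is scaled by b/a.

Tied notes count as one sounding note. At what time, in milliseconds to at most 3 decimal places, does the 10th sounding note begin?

1. 0.0ms @ 0 + 276.498ms (4/7)
2. 276.498ms @ 4/7 + 138.249ms (2/7)
3. 414.747ms @ 6/7 + 276.498ms (4/7)
4. 691.244ms @ 10/7 + 138.249ms (2/7)
5. 829.493ms @ 12/7 + 138.249ms (2/7)
6. 967.742ms @ 2 + 322.581ms (2/3)
7. 1290.323ms @ 8/3 + 322.581ms (2/3)
8. 1612.903ms @ 10/3 + 322.581ms (2/3)
9. 1935.484ms @ 4 + 138.249ms (2/7)
10. 2073.733ms @ 30/7 + 138.249ms (2/7)
11. 2211.982ms @ 32/7 + 138.249ms (2/7)
12. 2350.23ms @ 34/7 + 138.249ms (2/7)
13. 2488.479ms @ 36/7 + 138.249ms (2/7)
14. 2626.728ms @ 38/7 + 138.249ms (2/7)
15. 2764.977ms @ 40/7 + 138.249ms (2/7)

note 10 onset = 30/7b = 2073.733ms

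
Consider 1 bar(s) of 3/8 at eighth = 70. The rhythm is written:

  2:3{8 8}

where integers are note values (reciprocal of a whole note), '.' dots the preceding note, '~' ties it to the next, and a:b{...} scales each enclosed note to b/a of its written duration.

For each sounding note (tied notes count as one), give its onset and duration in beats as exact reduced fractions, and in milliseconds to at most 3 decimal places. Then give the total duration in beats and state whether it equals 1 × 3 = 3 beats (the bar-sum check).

1) 0.0ms=0b +1285.714ms=3/2b
2) 1285.714ms=3/2b +1285.714ms=3/2b
Σ=3b of 3 (70bpm 3/8) — PASS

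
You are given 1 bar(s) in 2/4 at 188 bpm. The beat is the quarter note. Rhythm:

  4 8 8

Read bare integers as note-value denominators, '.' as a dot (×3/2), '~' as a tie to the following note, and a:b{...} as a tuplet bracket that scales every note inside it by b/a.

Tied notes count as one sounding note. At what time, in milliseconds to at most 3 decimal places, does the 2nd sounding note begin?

1. 0.0ms @ 0 + 319.149ms (1)
2. 319.149ms @ 1 + 159.574ms (1/2)
3. 478.723ms @ 3/2 + 159.574ms (1/2)

note 2 onset = 1b = 319.149ms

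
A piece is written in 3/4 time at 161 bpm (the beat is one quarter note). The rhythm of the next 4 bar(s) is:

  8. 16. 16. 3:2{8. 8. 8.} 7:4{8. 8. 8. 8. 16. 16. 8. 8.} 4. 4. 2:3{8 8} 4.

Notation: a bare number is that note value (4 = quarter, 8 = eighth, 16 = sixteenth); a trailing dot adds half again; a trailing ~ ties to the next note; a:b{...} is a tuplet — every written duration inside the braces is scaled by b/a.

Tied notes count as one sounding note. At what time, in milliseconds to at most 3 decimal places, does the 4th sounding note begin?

note 4 onset = 3/2b = 559.006ms

1. 0.0ms @ 0 + 279.503ms (3/4)
2. 279.503ms @ 3/4 + 139.752ms (3/8)
3. 419.255ms @ 9/8 + 139.752ms (3/8)
4. 559.006ms @ 3/2 + 186.335ms (1/2)
5. 745.342ms @ 2 + 186.335ms (1/2)
6. 931.677ms @ 5/2 + 186.335ms (1/2)
7. 1118.012ms @ 3 + 159.716ms (3/7)
8. 1277.728ms @ 24/7 + 159.716ms (3/7)
9. 1437.445ms @ 27/7 + 159.716ms (3/7)
10. 1597.161ms @ 30/7 + 159.716ms (3/7)
11. 1756.877ms @ 33/7 + 79.858ms (3/14)
12. 1836.735ms @ 69/14 + 79.858ms (3/14)
13. 1916.593ms @ 36/7 + 159.716ms (3/7)
14. 2076.309ms @ 39/7 + 159.716ms (3/7)
15. 2236.025ms @ 6 + 559.006ms (3/2)
16. 2795.031ms @ 15/2 + 559.006ms (3/2)
17. 3354.037ms @ 9 + 279.503ms (3/4)
18. 3633.54ms @ 39/4 + 279.503ms (3/4)
19. 3913.043ms @ 21/2 + 559.006ms (3/2)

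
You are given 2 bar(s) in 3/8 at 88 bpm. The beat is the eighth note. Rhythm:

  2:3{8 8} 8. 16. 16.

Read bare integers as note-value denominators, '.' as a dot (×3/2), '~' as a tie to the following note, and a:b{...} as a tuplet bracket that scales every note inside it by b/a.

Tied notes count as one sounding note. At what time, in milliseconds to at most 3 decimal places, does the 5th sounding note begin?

1. 0.0ms @ 0 + 1022.727ms (3/2)
2. 1022.727ms @ 3/2 + 1022.727ms (3/2)
3. 2045.455ms @ 3 + 1022.727ms (3/2)
4. 3068.182ms @ 9/2 + 511.364ms (3/4)
5. 3579.545ms @ 21/4 + 511.364ms (3/4)

note 5 onset = 21/4b = 3579.545ms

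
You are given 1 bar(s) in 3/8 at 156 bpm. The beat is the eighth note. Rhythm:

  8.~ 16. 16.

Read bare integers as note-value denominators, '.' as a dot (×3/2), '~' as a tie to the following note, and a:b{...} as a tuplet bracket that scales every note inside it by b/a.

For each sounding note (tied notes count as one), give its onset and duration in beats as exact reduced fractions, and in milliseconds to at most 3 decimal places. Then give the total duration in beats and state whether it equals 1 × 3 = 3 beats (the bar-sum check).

1) 0.0ms=0b +865.385ms=9/4b
2) 865.385ms=9/4b +288.462ms=3/4b
Σ=3b of 3 (156bpm 3/8) — PASS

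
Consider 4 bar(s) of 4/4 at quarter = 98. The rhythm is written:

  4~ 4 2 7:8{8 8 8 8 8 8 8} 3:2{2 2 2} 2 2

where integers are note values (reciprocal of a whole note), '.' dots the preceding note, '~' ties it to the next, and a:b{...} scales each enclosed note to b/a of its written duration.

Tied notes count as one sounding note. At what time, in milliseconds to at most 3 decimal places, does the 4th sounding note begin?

note 4 onset = 32/7b = 2798.834ms

1. 0.0ms @ 0 + 1224.49ms (2)
2. 1224.49ms @ 2 + 1224.49ms (2)
3. 2448.98ms @ 4 + 349.854ms (4/7)
4. 2798.834ms @ 32/7 + 349.854ms (4/7)
5. 3148.688ms @ 36/7 + 349.854ms (4/7)
6. 3498.542ms @ 40/7 + 349.854ms (4/7)
7. 3848.397ms @ 44/7 + 349.854ms (4/7)
8. 4198.251ms @ 48/7 + 349.854ms (4/7)
9. 4548.105ms @ 52/7 + 349.854ms (4/7)
10. 4897.959ms @ 8 + 816.327ms (4/3)
11. 5714.286ms @ 28/3 + 816.327ms (4/3)
12. 6530.612ms @ 32/3 + 816.327ms (4/3)
13. 7346.939ms @ 12 + 1224.49ms (2)
14. 8571.429ms @ 14 + 1224.49ms (2)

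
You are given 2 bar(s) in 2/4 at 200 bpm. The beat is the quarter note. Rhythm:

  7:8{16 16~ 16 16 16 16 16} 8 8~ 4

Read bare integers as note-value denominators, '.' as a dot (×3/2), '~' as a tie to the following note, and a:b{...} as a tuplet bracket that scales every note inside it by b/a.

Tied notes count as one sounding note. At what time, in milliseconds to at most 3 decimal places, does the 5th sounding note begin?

1. 0.0ms @ 0 + 85.714ms (2/7)
2. 85.714ms @ 2/7 + 171.429ms (4/7)
3. 257.143ms @ 6/7 + 85.714ms (2/7)
4. 342.857ms @ 8/7 + 85.714ms (2/7)
5. 428.571ms @ 10/7 + 85.714ms (2/7)
6. 514.286ms @ 12/7 + 85.714ms (2/7)
7. 600.0ms @ 2 + 150.0ms (1/2)
8. 750.0ms @ 5/2 + 450.0ms (3/2)

note 5 onset = 10/7b = 428.571ms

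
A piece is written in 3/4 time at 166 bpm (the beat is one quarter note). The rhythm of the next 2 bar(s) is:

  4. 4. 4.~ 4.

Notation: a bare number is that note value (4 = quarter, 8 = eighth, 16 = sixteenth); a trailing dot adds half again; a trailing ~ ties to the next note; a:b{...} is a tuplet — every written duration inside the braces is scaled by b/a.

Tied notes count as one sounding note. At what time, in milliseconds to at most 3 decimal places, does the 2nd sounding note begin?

note 2 onset = 3/2b = 542.169ms

1. 0.0ms @ 0 + 542.169ms (3/2)
2. 542.169ms @ 3/2 + 542.169ms (3/2)
3. 1084.337ms @ 3 + 1084.337ms (3)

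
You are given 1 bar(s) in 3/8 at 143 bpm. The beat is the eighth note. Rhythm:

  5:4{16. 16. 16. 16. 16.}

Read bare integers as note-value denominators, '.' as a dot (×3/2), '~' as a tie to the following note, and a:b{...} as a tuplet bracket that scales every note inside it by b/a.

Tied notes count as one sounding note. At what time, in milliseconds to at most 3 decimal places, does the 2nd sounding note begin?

1. 0.0ms @ 0 + 251.748ms (3/5)
2. 251.748ms @ 3/5 + 251.748ms (3/5)
3. 503.497ms @ 6/5 + 251.748ms (3/5)
4. 755.245ms @ 9/5 + 251.748ms (3/5)
5. 1006.993ms @ 12/5 + 251.748ms (3/5)

note 2 onset = 3/5b = 251.748ms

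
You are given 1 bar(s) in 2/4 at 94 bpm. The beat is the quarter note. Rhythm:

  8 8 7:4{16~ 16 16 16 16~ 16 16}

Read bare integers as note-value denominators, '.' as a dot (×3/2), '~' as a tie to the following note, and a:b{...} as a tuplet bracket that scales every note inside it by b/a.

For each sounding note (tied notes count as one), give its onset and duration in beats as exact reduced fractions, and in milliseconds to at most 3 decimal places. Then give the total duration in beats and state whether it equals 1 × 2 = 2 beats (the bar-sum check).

1) 0.0ms=0b +319.149ms=1/2b
2) 319.149ms=1/2b +319.149ms=1/2b
3) 638.298ms=1b +182.371ms=2/7b
4) 820.669ms=9/7b +91.185ms=1/7b
5) 911.854ms=10/7b +91.185ms=1/7b
6) 1003.04ms=11/7b +182.371ms=2/7b
7) 1185.41ms=13/7b +91.185ms=1/7b
Σ=2b of 2 (94bpm 2/4) — PASS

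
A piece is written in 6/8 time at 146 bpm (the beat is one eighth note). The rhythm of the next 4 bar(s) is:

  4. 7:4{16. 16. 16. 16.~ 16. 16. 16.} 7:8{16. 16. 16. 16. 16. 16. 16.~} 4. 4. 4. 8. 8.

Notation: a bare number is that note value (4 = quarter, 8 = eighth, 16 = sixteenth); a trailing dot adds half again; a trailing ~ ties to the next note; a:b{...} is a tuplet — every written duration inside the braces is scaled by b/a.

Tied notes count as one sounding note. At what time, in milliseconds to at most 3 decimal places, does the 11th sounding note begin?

1. 0.0ms @ 0 + 1232.877ms (3)
2. 1232.877ms @ 3 + 176.125ms (3/7)
3. 1409.002ms @ 24/7 + 176.125ms (3/7)
4. 1585.127ms @ 27/7 + 176.125ms (3/7)
5. 1761.252ms @ 30/7 + 352.25ms (6/7)
6. 2113.503ms @ 36/7 + 176.125ms (3/7)
7. 2289.628ms @ 39/7 + 176.125ms (3/7)
8. 2465.753ms @ 6 + 352.25ms (6/7)
9. 2818.004ms @ 48/7 + 352.25ms (6/7)
10. 3170.254ms @ 54/7 + 352.25ms (6/7)
11. 3522.505ms @ 60/7 + 352.25ms (6/7)
12. 3874.755ms @ 66/7 + 352.25ms (6/7)
13. 4227.006ms @ 72/7 + 352.25ms (6/7)
14. 4579.256ms @ 78/7 + 1585.127ms (27/7)
15. 6164.384ms @ 15 + 1232.877ms (3)
16. 7397.26ms @ 18 + 1232.877ms (3)
17. 8630.137ms @ 21 + 616.438ms (3/2)
18. 9246.575ms @ 45/2 + 616.438ms (3/2)

note 11 onset = 60/7b = 3522.505ms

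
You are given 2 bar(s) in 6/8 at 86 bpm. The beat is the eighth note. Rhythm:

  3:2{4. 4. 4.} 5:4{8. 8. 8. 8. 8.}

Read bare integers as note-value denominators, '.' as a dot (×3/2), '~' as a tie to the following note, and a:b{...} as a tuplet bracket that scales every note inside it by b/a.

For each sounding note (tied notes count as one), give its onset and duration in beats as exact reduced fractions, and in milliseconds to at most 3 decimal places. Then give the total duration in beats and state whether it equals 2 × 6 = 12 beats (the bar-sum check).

1) 0.0ms=0b +1395.349ms=2b
2) 1395.349ms=2b +1395.349ms=2b
3) 2790.698ms=4b +1395.349ms=2b
4) 4186.047ms=6b +837.209ms=6/5b
5) 5023.256ms=36/5b +837.209ms=6/5b
6) 5860.465ms=42/5b +837.209ms=6/5b
7) 6697.674ms=48/5b +837.209ms=6/5b
8) 7534.884ms=54/5b +837.209ms=6/5b
Σ=12b of 12 (86bpm 6/8) — PASS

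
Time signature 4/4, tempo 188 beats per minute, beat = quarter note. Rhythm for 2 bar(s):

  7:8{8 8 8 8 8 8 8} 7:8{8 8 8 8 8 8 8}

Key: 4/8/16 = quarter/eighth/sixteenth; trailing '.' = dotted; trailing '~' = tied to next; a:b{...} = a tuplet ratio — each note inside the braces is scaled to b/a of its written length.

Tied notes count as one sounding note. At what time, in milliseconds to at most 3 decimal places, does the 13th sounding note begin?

note 13 onset = 48/7b = 2188.45ms

1. 0.0ms @ 0 + 182.371ms (4/7)
2. 182.371ms @ 4/7 + 182.371ms (4/7)
3. 364.742ms @ 8/7 + 182.371ms (4/7)
4. 547.112ms @ 12/7 + 182.371ms (4/7)
5. 729.483ms @ 16/7 + 182.371ms (4/7)
6. 911.854ms @ 20/7 + 182.371ms (4/7)
7. 1094.225ms @ 24/7 + 182.371ms (4/7)
8. 1276.596ms @ 4 + 182.371ms (4/7)
9. 1458.967ms @ 32/7 + 182.371ms (4/7)
10. 1641.337ms @ 36/7 + 182.371ms (4/7)
11. 1823.708ms @ 40/7 + 182.371ms (4/7)
12. 2006.079ms @ 44/7 + 182.371ms (4/7)
13. 2188.45ms @ 48/7 + 182.371ms (4/7)
14. 2370.821ms @ 52/7 + 182.371ms (4/7)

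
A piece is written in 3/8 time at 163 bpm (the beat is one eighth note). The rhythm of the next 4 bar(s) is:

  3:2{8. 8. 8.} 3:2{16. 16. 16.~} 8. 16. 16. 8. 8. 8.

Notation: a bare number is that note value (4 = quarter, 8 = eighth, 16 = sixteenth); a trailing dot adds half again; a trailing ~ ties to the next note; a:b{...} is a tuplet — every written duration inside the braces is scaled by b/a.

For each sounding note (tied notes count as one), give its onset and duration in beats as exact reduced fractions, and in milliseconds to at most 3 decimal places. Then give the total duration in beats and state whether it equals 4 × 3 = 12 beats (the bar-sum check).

1) 0.0ms=0b +368.098ms=1b
2) 368.098ms=1b +368.098ms=1b
3) 736.196ms=2b +368.098ms=1b
4) 1104.294ms=3b +184.049ms=1/2b
5) 1288.344ms=7/2b +184.049ms=1/2b
6) 1472.393ms=4b +736.196ms=2b
7) 2208.589ms=6b +276.074ms=3/4b
8) 2484.663ms=27/4b +276.074ms=3/4b
9) 2760.736ms=15/2b +552.147ms=3/2b
10) 3312.883ms=9b +552.147ms=3/2b
11) 3865.031ms=21/2b +552.147ms=3/2b
Σ=12b of 12 (163bpm 3/8) — PASS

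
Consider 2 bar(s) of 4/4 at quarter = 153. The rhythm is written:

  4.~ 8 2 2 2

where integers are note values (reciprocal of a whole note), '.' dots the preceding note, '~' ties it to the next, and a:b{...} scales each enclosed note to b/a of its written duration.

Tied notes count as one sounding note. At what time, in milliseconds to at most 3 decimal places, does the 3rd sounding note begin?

note 3 onset = 4b = 1568.627ms

1. 0.0ms @ 0 + 784.314ms (2)
2. 784.314ms @ 2 + 784.314ms (2)
3. 1568.627ms @ 4 + 784.314ms (2)
4. 2352.941ms @ 6 + 784.314ms (2)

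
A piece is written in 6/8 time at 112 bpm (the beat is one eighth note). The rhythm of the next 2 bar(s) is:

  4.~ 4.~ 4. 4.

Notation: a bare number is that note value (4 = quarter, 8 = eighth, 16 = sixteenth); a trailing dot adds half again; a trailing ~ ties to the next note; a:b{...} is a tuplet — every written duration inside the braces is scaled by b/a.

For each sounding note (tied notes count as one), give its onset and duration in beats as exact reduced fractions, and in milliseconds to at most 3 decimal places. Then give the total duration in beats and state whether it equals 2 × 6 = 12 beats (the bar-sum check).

1) 0.0ms=0b +4821.429ms=9b
2) 4821.429ms=9b +1607.143ms=3b
Σ=12b of 12 (112bpm 6/8) — PASS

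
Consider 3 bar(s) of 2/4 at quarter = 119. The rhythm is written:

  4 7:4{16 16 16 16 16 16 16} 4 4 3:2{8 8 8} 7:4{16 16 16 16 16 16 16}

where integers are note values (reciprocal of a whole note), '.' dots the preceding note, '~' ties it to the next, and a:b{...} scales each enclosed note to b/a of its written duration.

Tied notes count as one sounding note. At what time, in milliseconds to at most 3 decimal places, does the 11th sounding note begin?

1. 0.0ms @ 0 + 504.202ms (1)
2. 504.202ms @ 1 + 72.029ms (1/7)
3. 576.23ms @ 8/7 + 72.029ms (1/7)
4. 648.259ms @ 9/7 + 72.029ms (1/7)
5. 720.288ms @ 10/7 + 72.029ms (1/7)
6. 792.317ms @ 11/7 + 72.029ms (1/7)
7. 864.346ms @ 12/7 + 72.029ms (1/7)
8. 936.375ms @ 13/7 + 72.029ms (1/7)
9. 1008.403ms @ 2 + 504.202ms (1)
10. 1512.605ms @ 3 + 504.202ms (1)
11. 2016.807ms @ 4 + 168.067ms (1/3)
12. 2184.874ms @ 13/3 + 168.067ms (1/3)
13. 2352.941ms @ 14/3 + 168.067ms (1/3)
14. 2521.008ms @ 5 + 72.029ms (1/7)
15. 2593.037ms @ 36/7 + 72.029ms (1/7)
16. 2665.066ms @ 37/7 + 72.029ms (1/7)
17. 2737.095ms @ 38/7 + 72.029ms (1/7)
18. 2809.124ms @ 39/7 + 72.029ms (1/7)
19. 2881.152ms @ 40/7 + 72.029ms (1/7)
20. 2953.181ms @ 41/7 + 72.029ms (1/7)

note 11 onset = 4b = 2016.807ms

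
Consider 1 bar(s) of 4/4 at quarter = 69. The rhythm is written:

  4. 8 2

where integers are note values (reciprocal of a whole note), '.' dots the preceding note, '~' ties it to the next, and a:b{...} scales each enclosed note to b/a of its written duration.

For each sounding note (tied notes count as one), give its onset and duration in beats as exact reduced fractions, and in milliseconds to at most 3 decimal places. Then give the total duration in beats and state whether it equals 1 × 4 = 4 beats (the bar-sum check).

1) 0.0ms=0b +1304.348ms=3/2b
2) 1304.348ms=3/2b +434.783ms=1/2b
3) 1739.13ms=2b +1739.13ms=2b
Σ=4b of 4 (69bpm 4/4) — PASS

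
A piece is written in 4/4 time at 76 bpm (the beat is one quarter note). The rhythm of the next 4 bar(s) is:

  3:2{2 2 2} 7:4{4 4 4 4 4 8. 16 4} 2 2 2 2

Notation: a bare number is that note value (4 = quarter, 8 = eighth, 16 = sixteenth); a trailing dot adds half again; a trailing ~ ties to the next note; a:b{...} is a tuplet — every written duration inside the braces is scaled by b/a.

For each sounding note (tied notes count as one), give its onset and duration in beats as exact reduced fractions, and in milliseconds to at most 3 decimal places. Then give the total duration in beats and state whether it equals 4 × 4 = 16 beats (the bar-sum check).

1) 0.0ms=0b +1052.632ms=4/3b
2) 1052.632ms=4/3b +1052.632ms=4/3b
3) 2105.263ms=8/3b +1052.632ms=4/3b
4) 3157.895ms=4b +451.128ms=4/7b
5) 3609.023ms=32/7b +451.128ms=4/7b
6) 4060.15ms=36/7b +451.128ms=4/7b
7) 4511.278ms=40/7b +451.128ms=4/7b
8) 4962.406ms=44/7b +451.128ms=4/7b
9) 5413.534ms=48/7b +338.346ms=3/7b
10) 5751.88ms=51/7b +112.782ms=1/7b
11) 5864.662ms=52/7b +451.128ms=4/7b
12) 6315.789ms=8b +1578.947ms=2b
13) 7894.737ms=10b +1578.947ms=2b
14) 9473.684ms=12b +1578.947ms=2b
15) 11052.632ms=14b +1578.947ms=2b
Σ=16b of 16 (76bpm 4/4) — PASS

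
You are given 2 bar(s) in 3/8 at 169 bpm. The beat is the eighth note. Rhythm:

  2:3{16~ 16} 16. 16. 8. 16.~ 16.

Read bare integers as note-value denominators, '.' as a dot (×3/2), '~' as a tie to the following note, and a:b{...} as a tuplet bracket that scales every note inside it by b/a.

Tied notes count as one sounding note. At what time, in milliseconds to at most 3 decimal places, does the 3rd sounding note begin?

1. 0.0ms @ 0 + 532.544ms (3/2)
2. 532.544ms @ 3/2 + 266.272ms (3/4)
3. 798.817ms @ 9/4 + 266.272ms (3/4)
4. 1065.089ms @ 3 + 532.544ms (3/2)
5. 1597.633ms @ 9/2 + 532.544ms (3/2)

note 3 onset = 9/4b = 798.817ms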